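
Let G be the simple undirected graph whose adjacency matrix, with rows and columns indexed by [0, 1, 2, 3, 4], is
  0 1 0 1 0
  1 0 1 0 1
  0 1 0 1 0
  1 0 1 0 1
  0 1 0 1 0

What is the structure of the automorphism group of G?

The vertices split by degree into {1, 3} (degree 3) and {0, 2, 4} (degree 2); every edge runs between the two parts, so G is the complete bipartite graph K_{2,3}. Automorphisms preserve the bipartition setwise (since the parts differ in size) and act as S_3 × S_2 within it; |Aut| = 12.

S_3 × S_2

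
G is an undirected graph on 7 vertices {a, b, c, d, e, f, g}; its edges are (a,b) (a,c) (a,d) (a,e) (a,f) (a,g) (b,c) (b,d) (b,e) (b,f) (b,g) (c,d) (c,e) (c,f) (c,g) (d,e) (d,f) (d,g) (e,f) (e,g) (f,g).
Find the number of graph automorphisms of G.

All 7 vertices are pairwise adjacent: G = K_7. Every bijection on the vertex set is an automorphism of K_7; hence Aut(K_7) ≅ S_7, order 5040.

5040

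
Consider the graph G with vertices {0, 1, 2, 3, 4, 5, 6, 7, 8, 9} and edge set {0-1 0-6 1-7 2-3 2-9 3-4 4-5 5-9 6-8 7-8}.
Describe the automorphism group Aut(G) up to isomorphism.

D_5 ≀ Z_2

G has two connected components, {2, 3, 4, 5, 9} and {0, 1, 6, 7, 8}; each is 2-regular, so G = C_5 ⊔ C_5. Aut of a disjoint union of two copies of C_5 is the wreath product D_5 ≀ Z_2, of order 2·10² = 200.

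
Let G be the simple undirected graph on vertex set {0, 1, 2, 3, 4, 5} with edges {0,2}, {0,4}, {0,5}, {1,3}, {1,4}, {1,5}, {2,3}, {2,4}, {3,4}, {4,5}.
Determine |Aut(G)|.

Vertex 4 is the unique vertex of degree 5; the remaining 5 vertices each have degree 3 and induce a cycle, so G is the wheel on 6 vertices with hub 4. Every automorphism fixes the hub and acts on the rim 5-cycle, so Aut(G) ≅ Aut(C_5) = D_5 of order 10.

10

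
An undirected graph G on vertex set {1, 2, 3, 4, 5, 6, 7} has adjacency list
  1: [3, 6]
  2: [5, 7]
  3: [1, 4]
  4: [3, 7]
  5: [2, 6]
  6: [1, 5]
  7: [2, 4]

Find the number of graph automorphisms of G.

14

G is 2-regular and connected on 7 vertices, i.e. the cycle C_7. The automorphisms of the 7-cycle are exactly the symmetries of a regular 7-gon: the dihedral group D_7, |D_7| = 14.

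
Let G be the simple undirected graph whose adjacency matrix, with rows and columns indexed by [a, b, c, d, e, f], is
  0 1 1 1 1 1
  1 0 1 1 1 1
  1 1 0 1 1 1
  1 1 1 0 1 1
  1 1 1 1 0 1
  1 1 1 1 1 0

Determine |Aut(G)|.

Every vertex has degree 5, so G is the complete graph K_6. Any permutation of the 6 vertices preserves K_6, so Aut(K_6) = S_6 of order 6! = 720.

720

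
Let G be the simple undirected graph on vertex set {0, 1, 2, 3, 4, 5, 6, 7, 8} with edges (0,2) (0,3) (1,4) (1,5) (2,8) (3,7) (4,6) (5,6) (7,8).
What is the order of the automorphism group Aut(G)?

80

G has two connected components, {0, 2, 3, 7, 8} and {1, 4, 5, 6}; each is 2-regular, so G = C_5 ⊔ C_4. No automorphism exchanges components of different sizes, hence Aut(G) is the direct product D_4 × D_5, order 80.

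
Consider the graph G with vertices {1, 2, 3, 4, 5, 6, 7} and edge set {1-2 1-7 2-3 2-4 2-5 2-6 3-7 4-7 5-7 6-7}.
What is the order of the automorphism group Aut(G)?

240

The vertices split by degree into {2, 7} (degree 5) and {1, 3, 4, 5, 6} (degree 2); every edge runs between the two parts, so G is the complete bipartite graph K_{2,5}. The parts have unequal sizes, so no automorphism swaps them; each part is permuted independently, giving S_5 × S_2 of order 5!·2! = 240.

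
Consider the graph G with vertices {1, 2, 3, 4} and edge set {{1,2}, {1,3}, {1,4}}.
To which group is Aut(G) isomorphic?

Vertex 1 has degree 3 and every other vertex has degree 1, so G is the star K_{1,3} with centre 1. Any automorphism fixes the centre and permutes the 3 leaves freely, so Aut(G) ≅ S_3 of order 3! = 6.

S_3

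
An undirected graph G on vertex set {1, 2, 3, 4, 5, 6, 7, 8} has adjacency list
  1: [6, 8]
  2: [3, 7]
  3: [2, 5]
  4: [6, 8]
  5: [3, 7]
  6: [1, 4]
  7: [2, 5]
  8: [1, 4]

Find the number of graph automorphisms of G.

G has two connected components, {1, 4, 6, 8} and {2, 3, 5, 7}; each is 2-regular, so G = C_4 ⊔ C_4. With two isomorphic components, Aut(G) = Aut(C_4) ≀ S_2 = (D_4 × D_4) ⋊ Z_2: permute each cycle by D_4, then optionally swap the two cycles. Order 2·(2·4)² = 128.

128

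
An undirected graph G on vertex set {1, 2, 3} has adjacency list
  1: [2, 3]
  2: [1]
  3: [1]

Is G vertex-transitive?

No

Vertex 1 is the only vertex of degree 2, so every automorphism fixes it; G is not vertex-transitive.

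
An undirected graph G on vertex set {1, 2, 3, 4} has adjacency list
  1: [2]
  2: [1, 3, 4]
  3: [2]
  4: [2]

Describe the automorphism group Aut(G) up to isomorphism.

Vertex 2 has degree 3 and every other vertex has degree 1, so G is the star K_{1,3} with centre 2. The 3 leaves are pairwise interchangeable while the centre is fixed, giving Aut(G) = S_3.

S_3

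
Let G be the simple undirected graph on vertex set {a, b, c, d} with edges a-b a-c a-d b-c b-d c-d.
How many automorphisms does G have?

24

All 4 vertices are pairwise adjacent: G = K_4. Any permutation of the 4 vertices preserves K_4, so Aut(K_4) = S_4 of order 4! = 24.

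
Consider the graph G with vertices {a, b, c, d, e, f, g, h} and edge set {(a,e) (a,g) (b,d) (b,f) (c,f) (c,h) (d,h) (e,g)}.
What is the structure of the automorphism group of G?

D_3 × D_5

G has two connected components, {b, c, d, f, h} and {a, e, g}; each is 2-regular, so G = C_5 ⊔ C_3. The components are non-isomorphic (different sizes), so Aut(G) = Aut(C_3) × Aut(C_5) = D_3 × D_5 of order 6·10 = 60.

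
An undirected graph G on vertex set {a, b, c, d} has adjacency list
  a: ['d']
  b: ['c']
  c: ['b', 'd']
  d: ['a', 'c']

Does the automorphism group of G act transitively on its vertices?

Automorphisms preserve degree, but G has vertices of degree 1 and vertices of degree 2; no automorphism maps one to the other, so G is not vertex-transitive.

No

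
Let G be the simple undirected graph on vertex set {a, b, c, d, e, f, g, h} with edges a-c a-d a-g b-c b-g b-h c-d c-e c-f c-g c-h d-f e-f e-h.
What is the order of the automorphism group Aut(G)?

Vertex c is the unique vertex of degree 7; the remaining 7 vertices each have degree 3 and induce a cycle, so G is the wheel on 8 vertices with hub c. With the hub fixed, the remaining symmetry is that of the rim cycle C_7, giving the dihedral group D_7.

14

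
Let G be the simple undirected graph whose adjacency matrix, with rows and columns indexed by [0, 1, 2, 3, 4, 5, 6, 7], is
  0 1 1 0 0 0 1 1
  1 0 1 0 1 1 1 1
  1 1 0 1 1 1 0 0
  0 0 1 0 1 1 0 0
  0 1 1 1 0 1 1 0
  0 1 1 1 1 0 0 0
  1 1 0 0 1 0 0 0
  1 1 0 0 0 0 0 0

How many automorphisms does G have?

Degrees alone do not determine every vertex (e.g. 0 and 5 both have degree 4), but their neighbour-degree multisets differ: N(0) has degrees [2, 3, 5, 6] while N(5) has degrees [3, 5, 5, 6]. Repeating this refinement separates all vertices, so the only automorphism is the identity.

1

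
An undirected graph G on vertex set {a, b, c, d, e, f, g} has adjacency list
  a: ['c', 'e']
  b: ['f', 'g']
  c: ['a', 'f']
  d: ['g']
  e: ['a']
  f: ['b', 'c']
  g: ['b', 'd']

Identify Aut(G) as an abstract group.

The degree sequence is [2, 2, 2, 1, 1, 2, 2]; the two degree-1 vertices d and e are the ends of a path, so G = P_7. The only nontrivial automorphism of a path is the end-to-end reflection, so Aut(G) ≅ Z_2.

C_2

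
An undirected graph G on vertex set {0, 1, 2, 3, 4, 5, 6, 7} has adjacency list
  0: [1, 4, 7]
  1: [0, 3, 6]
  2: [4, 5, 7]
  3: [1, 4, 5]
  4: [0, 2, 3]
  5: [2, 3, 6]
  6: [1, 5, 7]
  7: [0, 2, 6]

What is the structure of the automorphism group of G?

G is 3-regular and bipartite on 2^3 = 8 vertices with girth 4; it is the hypercube graph Q_3. The symmetry group of the 3-cube is the hyperoctahedral group B_3 = Z_2 ≀ S_3, of order 2^3·3! = 48.

the hyperoctahedral group B_3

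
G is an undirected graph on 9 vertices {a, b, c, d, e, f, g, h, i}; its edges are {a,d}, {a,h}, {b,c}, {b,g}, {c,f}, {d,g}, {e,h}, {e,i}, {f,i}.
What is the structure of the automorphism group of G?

the dihedral group of order 18

Every vertex has degree 2 and the graph is connected, so G is the 9-cycle C_9. The automorphisms of the 9-cycle are exactly the symmetries of a regular 9-gon: the dihedral group D_9, |D_9| = 18.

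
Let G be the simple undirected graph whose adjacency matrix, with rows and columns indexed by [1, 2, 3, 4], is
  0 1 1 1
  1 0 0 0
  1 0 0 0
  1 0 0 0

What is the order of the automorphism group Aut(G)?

6

Vertex 1 has degree 3 and every other vertex has degree 1, so G is the star K_{1,3} with centre 1. Any automorphism fixes the centre and permutes the 3 leaves freely, so Aut(G) ≅ S_3 of order 3! = 6.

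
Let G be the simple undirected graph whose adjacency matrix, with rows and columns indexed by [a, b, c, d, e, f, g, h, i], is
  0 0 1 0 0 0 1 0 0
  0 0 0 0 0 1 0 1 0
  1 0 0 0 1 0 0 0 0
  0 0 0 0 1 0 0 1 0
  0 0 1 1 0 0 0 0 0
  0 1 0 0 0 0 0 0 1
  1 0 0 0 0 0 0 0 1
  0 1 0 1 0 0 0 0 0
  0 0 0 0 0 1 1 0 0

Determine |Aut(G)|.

18

G is 2-regular and connected on 9 vertices, i.e. the cycle C_9. C_9 has 9 rotations and 9 reflections, so Aut(C_9) ≅ D_9 of order 18.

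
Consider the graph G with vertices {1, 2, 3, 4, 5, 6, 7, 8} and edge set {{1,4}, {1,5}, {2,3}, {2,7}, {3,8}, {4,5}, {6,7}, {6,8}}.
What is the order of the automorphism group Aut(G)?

60

G has two connected components, {2, 3, 6, 7, 8} and {1, 4, 5}; each is 2-regular, so G = C_5 ⊔ C_3. The components are non-isomorphic (different sizes), so Aut(G) = Aut(C_5) × Aut(C_3) = D_5 × D_3 of order 10·6 = 60.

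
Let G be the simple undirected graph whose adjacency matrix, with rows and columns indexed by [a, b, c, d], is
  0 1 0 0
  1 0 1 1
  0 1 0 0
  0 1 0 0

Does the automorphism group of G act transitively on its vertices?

No

Vertex b is the only vertex of degree 3, so every automorphism fixes it; G is not vertex-transitive.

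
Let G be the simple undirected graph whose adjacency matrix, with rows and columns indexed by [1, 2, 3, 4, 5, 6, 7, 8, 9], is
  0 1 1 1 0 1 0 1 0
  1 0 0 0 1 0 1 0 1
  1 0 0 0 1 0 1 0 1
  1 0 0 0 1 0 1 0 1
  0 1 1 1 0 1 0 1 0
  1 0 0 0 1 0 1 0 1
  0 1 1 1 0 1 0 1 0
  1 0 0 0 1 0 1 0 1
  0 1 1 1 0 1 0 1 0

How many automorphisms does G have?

The vertices split by degree into {1, 5, 7, 9} (degree 5) and {2, 3, 4, 6, 8} (degree 4); every edge runs between the two parts, so G is the complete bipartite graph K_{4,5}. Automorphisms preserve the bipartition setwise (since the parts differ in size) and act as S_4 × S_5 within it; |Aut| = 2880.

2880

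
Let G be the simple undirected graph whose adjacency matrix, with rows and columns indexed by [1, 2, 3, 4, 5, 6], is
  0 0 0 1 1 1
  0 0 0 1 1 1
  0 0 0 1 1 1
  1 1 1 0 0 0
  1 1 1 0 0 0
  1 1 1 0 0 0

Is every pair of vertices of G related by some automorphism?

G is 3-regular and bipartite with parts {1, 2, 3} and {4, 5, 6} (each part is independent and every cross-pair is an edge), so G = K_{3,3}. Aut(K_{3,3}) is the wreath product S_3 ≀ Z_2: permute within each part, then optionally swap the parts; |Aut| = 2·(3!)² = 72. This group acts transitively on the 6 vertices.

Yes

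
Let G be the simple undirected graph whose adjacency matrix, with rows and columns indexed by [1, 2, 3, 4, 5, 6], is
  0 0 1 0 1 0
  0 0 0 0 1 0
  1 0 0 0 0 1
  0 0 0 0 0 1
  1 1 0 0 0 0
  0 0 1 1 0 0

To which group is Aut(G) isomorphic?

The degree sequence is [2, 1, 2, 1, 2, 2]; the two degree-1 vertices 2 and 4 are the ends of a path, so G = P_6. A path has exactly one nontrivial symmetry — reversal — giving Aut(G) of order 2.

the cyclic group of order 2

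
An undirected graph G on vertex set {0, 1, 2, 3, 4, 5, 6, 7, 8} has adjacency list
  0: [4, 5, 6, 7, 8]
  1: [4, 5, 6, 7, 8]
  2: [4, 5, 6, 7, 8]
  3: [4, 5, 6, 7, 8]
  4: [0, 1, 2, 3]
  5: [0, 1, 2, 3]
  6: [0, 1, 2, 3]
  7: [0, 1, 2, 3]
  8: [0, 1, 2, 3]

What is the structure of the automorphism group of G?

The vertices split by degree into {0, 1, 2, 3} (degree 5) and {4, 5, 6, 7, 8} (degree 4); every edge runs between the two parts, so G is the complete bipartite graph K_{4,5}. Automorphisms preserve the bipartition setwise (since the parts differ in size) and act as S_5 × S_4 within it; |Aut| = 2880.

S_5 × S_4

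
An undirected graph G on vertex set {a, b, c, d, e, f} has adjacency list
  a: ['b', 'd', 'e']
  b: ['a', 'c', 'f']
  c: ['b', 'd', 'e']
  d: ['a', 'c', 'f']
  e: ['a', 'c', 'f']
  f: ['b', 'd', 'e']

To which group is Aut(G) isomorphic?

(S_3 × S_3) ⋊ Z_2

G is 3-regular and bipartite with parts {b, d, e} and {a, c, f} (each part is independent and every cross-pair is an edge), so G = K_{3,3}. Aut(K_{3,3}) is the wreath product S_3 ≀ Z_2: permute within each part, then optionally swap the parts; |Aut| = 2·(3!)² = 72.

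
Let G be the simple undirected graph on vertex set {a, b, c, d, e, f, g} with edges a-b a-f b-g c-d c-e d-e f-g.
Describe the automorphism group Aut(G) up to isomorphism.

G has two connected components, {a, b, f, g} and {c, d, e}; each is 2-regular, so G = C_4 ⊔ C_3. The components are non-isomorphic (different sizes), so Aut(G) = Aut(C_4) × Aut(C_3) = D_4 × D_3 of order 8·6 = 48.

D_4 × D_3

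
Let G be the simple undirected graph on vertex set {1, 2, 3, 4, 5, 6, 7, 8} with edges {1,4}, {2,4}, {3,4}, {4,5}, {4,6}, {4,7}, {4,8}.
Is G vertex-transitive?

Vertex 4 is the only vertex of degree 7, so every automorphism fixes it; G is not vertex-transitive.

No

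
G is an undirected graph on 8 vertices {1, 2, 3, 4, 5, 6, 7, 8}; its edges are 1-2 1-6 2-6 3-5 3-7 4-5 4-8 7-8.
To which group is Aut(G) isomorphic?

D_3 × D_5

G has two connected components, {3, 4, 5, 7, 8} and {1, 2, 6}; each is 2-regular, so G = C_5 ⊔ C_3. No automorphism exchanges components of different sizes, hence Aut(G) is the direct product D_3 × D_5, order 60.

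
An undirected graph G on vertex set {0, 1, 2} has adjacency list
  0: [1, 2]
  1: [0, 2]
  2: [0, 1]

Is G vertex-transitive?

Every vertex has degree 2, so G is the complete graph K_3. Every bijection on the vertex set is an automorphism of K_3; hence Aut(K_3) ≅ S_3, order 6. Under this action every vertex can be carried to every other, so G is vertex-transitive.

Yes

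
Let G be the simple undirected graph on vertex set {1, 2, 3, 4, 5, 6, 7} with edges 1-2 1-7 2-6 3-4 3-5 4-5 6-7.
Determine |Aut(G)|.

48

G has two connected components, {1, 2, 6, 7} and {3, 4, 5}; each is 2-regular, so G = C_4 ⊔ C_3. No automorphism exchanges components of different sizes, hence Aut(G) is the direct product D_3 × D_4, order 48.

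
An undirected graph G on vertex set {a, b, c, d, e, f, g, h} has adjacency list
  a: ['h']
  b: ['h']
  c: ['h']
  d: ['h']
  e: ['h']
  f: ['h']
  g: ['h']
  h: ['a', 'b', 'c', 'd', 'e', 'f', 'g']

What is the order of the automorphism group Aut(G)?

Vertex h has degree 7 and every other vertex has degree 1, so G is the star K_{1,7} with centre h. Any automorphism fixes the centre and permutes the 7 leaves freely, so Aut(G) ≅ S_7 of order 7! = 5040.

5040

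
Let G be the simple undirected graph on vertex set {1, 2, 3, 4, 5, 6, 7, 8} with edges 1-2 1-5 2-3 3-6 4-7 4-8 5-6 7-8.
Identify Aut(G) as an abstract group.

D_3 × D_5

G has two connected components, {1, 2, 3, 5, 6} and {4, 7, 8}; each is 2-regular, so G = C_5 ⊔ C_3. No automorphism exchanges components of different sizes, hence Aut(G) is the direct product D_3 × D_5, order 60.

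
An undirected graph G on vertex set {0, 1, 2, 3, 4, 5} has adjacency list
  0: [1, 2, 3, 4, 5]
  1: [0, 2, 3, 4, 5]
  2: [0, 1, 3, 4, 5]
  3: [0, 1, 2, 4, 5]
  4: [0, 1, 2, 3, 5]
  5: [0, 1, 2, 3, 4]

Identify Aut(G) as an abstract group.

S_6

Every vertex has degree 5, so G is the complete graph K_6. Any permutation of the 6 vertices preserves K_6, so Aut(K_6) = S_6 of order 6! = 720.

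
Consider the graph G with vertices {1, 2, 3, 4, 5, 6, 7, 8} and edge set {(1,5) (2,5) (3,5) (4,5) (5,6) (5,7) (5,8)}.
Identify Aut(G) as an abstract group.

the symmetric group on 7 letters

Vertex 5 has degree 7 and every other vertex has degree 1, so G is the star K_{1,7} with centre 5. Any automorphism fixes the centre and permutes the 7 leaves freely, so Aut(G) ≅ S_7 of order 7! = 5040.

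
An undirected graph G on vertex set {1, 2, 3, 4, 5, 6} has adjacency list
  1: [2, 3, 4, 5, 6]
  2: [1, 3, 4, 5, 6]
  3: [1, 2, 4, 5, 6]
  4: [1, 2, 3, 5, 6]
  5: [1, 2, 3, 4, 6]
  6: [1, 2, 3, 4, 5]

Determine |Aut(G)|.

Every vertex has degree 5, so G is the complete graph K_6. Any permutation of the 6 vertices preserves K_6, so Aut(K_6) = S_6 of order 6! = 720.

720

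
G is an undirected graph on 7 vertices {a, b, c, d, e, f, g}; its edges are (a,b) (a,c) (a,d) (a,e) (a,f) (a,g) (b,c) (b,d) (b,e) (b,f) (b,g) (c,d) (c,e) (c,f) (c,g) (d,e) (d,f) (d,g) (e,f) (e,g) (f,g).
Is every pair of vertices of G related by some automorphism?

Every vertex has degree 6, so G is the complete graph K_7. Every bijection on the vertex set is an automorphism of K_7; hence Aut(K_7) ≅ S_7, order 5040. This group acts transitively on the 7 vertices.

Yes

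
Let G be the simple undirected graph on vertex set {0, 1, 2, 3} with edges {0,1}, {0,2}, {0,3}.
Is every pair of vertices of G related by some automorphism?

Vertex 0 is the only vertex of degree 3, so every automorphism fixes it; G is not vertex-transitive.

No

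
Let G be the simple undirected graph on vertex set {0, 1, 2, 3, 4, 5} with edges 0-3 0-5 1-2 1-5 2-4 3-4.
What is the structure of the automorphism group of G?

Every vertex has degree 2 and the graph is connected, so G is the 6-cycle C_6. C_6 has 6 rotations and 6 reflections, so Aut(C_6) ≅ D_6 of order 12.

D_6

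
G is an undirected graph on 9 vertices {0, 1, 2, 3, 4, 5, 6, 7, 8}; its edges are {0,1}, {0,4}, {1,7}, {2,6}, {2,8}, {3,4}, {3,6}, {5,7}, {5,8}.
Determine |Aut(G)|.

18

Every vertex has degree 2 and the graph is connected, so G is the 9-cycle C_9. The automorphisms of the 9-cycle are exactly the symmetries of a regular 9-gon: the dihedral group D_9, |D_9| = 18.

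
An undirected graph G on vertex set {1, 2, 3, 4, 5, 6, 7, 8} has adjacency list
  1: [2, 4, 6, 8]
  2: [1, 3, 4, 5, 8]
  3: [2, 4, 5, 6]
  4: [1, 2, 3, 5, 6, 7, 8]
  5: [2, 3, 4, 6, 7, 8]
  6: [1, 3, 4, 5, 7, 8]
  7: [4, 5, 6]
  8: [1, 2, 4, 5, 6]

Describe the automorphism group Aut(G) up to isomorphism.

Degrees alone do not determine every vertex (e.g. 1 and 3 both have degree 4), but their neighbour-degree multisets differ: N(1) has degrees [5, 5, 6, 7] while N(3) has degrees [5, 6, 6, 7]. Repeating this refinement separates all vertices, so the only automorphism is the identity.

{e}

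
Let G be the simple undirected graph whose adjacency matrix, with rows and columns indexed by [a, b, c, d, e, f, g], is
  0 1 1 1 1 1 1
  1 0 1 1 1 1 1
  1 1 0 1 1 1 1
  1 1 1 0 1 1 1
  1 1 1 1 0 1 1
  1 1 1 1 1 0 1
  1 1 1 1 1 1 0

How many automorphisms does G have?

5040

Every vertex has degree 6, so G is the complete graph K_7. Every bijection on the vertex set is an automorphism of K_7; hence Aut(K_7) ≅ S_7, order 5040.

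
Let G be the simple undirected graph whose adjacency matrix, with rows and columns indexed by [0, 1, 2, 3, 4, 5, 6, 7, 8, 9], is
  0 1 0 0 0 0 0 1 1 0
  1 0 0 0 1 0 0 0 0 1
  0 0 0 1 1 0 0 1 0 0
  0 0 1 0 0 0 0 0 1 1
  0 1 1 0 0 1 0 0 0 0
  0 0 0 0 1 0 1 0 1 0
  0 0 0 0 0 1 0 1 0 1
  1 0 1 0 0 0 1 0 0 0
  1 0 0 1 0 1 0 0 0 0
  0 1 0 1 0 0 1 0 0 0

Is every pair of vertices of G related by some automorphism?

G is 3-regular on 10 vertices with no triangles and no 4-cycles (girth 5): this is the Petersen graph. Viewing the Petersen graph as the Kneser graph K(5,2) — vertices are 2-subsets of {1,…,5}, edges join disjoint pairs — its automorphisms are exactly the permutations of the 5-element set, so Aut ≅ S_5 of order 120. This group acts transitively on the 10 vertices.

Yes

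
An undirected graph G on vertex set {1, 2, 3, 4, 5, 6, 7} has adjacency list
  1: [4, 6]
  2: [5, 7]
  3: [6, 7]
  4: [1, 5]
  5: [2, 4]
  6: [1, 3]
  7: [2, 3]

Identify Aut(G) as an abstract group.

D_7

Every vertex has degree 2 and the graph is connected, so G is the 7-cycle C_7. C_7 has 7 rotations and 7 reflections, so Aut(C_7) ≅ D_7 of order 14.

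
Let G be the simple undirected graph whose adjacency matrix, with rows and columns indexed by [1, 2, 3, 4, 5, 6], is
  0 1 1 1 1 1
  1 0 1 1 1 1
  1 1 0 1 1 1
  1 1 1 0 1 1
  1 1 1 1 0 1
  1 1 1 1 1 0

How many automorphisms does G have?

All 6 vertices are pairwise adjacent: G = K_6. Every bijection on the vertex set is an automorphism of K_6; hence Aut(K_6) ≅ S_6, order 720.

720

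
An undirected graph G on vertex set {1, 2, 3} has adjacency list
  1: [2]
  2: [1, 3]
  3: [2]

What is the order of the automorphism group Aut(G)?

The degree sequence is [1, 2, 1]; the two degree-1 vertices 1 and 3 are the ends of a path, so G = P_3. The only nontrivial automorphism of a path is the end-to-end reflection, so Aut(G) ≅ Z_2.

2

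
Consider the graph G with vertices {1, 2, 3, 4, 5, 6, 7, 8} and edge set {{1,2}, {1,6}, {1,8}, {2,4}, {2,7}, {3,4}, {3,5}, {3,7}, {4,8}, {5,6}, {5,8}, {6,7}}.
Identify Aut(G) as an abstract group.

Z_2^3 ⋊ S_3

G is 3-regular and bipartite on 2^3 = 8 vertices with girth 4; it is the hypercube graph Q_3. The symmetry group of the 3-cube is the hyperoctahedral group B_3 = Z_2 ≀ S_3, of order 2^3·3! = 48.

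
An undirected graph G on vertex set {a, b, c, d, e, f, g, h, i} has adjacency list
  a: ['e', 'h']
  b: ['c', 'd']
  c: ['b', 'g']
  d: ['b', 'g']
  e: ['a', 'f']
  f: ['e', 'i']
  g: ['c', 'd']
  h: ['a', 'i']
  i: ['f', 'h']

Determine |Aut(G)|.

G has two connected components, {a, e, f, h, i} and {b, c, d, g}; each is 2-regular, so G = C_5 ⊔ C_4. The components are non-isomorphic (different sizes), so Aut(G) = Aut(C_4) × Aut(C_5) = D_4 × D_5 of order 8·10 = 80.

80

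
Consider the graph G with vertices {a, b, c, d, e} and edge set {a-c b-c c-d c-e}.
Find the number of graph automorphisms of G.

Vertex c has degree 4 and every other vertex has degree 1, so G is the star K_{1,4} with centre c. Any automorphism fixes the centre and permutes the 4 leaves freely, so Aut(G) ≅ S_4 of order 4! = 24.

24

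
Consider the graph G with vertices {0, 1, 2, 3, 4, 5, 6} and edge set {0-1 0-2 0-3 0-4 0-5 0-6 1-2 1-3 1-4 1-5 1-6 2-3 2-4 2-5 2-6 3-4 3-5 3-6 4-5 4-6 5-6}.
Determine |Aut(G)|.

Every vertex has degree 6, so G is the complete graph K_7. Any permutation of the 7 vertices preserves K_7, so Aut(K_7) = S_7 of order 7! = 5040.

5040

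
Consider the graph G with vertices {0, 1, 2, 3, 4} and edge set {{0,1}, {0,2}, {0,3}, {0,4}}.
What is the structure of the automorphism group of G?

the symmetric group on 4 letters

Vertex 0 has degree 4 and every other vertex has degree 1, so G is the star K_{1,4} with centre 0. The 4 leaves are pairwise interchangeable while the centre is fixed, giving Aut(G) = S_4.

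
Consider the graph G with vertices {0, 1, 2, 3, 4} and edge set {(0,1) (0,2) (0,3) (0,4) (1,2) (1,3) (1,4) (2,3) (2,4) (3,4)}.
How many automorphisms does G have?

All 5 vertices are pairwise adjacent: G = K_5. Any permutation of the 5 vertices preserves K_5, so Aut(K_5) = S_5 of order 5! = 120.

120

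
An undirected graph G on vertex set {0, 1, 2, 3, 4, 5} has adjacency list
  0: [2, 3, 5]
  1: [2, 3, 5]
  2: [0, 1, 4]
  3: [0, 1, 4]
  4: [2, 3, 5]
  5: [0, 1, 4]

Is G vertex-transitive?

Yes

G is 3-regular and bipartite with parts {0, 1, 4} and {2, 3, 5} (each part is independent and every cross-pair is an edge), so G = K_{3,3}. Aut(K_{3,3}) is the wreath product S_3 ≀ Z_2: permute within each part, then optionally swap the parts; |Aut| = 2·(3!)² = 72. Under this action every vertex can be carried to every other, so G is vertex-transitive.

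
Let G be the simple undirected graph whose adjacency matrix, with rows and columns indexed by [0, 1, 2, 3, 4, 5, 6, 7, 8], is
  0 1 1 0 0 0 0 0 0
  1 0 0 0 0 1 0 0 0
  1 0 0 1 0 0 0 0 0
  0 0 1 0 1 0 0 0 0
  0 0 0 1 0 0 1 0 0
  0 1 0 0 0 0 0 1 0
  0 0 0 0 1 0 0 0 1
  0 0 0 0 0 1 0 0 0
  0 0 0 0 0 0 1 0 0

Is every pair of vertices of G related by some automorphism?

No

Automorphisms preserve degree, but G has vertices of degree 1 and vertices of degree 2; no automorphism maps one to the other, so G is not vertex-transitive.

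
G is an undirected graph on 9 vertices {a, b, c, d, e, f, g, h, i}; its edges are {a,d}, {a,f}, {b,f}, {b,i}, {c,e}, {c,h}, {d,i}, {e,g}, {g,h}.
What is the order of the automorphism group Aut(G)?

80

G has two connected components, {a, b, d, f, i} and {c, e, g, h}; each is 2-regular, so G = C_5 ⊔ C_4. No automorphism exchanges components of different sizes, hence Aut(G) is the direct product D_4 × D_5, order 80.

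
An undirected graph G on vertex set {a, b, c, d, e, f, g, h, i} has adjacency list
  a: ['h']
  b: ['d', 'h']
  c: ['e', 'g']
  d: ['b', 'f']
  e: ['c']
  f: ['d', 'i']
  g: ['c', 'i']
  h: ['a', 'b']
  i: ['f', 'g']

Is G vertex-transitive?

No

Automorphisms preserve degree, but G has vertices of degree 1 and vertices of degree 2; no automorphism maps one to the other, so G is not vertex-transitive.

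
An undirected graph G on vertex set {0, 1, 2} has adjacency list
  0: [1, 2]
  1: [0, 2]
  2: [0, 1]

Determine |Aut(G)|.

Every vertex has degree 2, so G is the complete graph K_3. Every bijection on the vertex set is an automorphism of K_3; hence Aut(K_3) ≅ S_3, order 6.

6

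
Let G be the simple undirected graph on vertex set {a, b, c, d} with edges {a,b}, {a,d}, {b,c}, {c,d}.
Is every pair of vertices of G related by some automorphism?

Yes

Every vertex has degree 2 and the graph is connected, so G is the 4-cycle C_4. C_4 has 4 rotations and 4 reflections, so Aut(C_4) ≅ D_4 of order 8. Under this action every vertex can be carried to every other, so G is vertex-transitive.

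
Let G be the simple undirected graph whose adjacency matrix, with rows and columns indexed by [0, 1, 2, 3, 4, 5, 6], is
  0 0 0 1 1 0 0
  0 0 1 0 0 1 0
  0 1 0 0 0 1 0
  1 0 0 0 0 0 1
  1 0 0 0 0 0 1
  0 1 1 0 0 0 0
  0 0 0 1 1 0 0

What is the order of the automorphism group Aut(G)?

48

G has two connected components, {0, 3, 4, 6} and {1, 2, 5}; each is 2-regular, so G = C_4 ⊔ C_3. No automorphism exchanges components of different sizes, hence Aut(G) is the direct product D_3 × D_4, order 48.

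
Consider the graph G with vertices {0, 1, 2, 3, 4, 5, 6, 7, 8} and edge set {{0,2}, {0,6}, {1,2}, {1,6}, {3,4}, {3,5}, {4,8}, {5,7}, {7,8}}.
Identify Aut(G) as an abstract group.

G has two connected components, {3, 4, 5, 7, 8} and {0, 1, 2, 6}; each is 2-regular, so G = C_5 ⊔ C_4. The components are non-isomorphic (different sizes), so Aut(G) = Aut(C_4) × Aut(C_5) = D_4 × D_5 of order 8·10 = 80.

D_4 × D_5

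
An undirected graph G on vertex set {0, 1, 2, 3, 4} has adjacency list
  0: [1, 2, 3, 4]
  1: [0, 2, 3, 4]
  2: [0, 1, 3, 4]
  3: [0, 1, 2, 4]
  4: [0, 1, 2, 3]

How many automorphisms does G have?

120

Every vertex has degree 4, so G is the complete graph K_5. Every bijection on the vertex set is an automorphism of K_5; hence Aut(K_5) ≅ S_5, order 120.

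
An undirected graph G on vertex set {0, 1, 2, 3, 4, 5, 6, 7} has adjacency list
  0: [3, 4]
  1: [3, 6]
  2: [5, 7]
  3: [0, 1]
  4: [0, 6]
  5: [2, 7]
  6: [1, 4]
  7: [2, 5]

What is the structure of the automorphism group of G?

G has two connected components, {0, 1, 3, 4, 6} and {2, 5, 7}; each is 2-regular, so G = C_5 ⊔ C_3. No automorphism exchanges components of different sizes, hence Aut(G) is the direct product D_5 × D_3, order 60.

D_5 × D_3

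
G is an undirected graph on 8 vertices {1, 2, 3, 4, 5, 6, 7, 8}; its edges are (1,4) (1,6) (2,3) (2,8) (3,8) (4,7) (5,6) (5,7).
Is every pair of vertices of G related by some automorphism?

No

G has two connected components, {1, 4, 5, 6, 7} and {2, 3, 8}; each is 2-regular, so G = C_5 ⊔ C_3. The orbit of 1 under Aut(G) is {1, 4, 5, 6, 7}, which does not contain 2, so G is not vertex-transitive.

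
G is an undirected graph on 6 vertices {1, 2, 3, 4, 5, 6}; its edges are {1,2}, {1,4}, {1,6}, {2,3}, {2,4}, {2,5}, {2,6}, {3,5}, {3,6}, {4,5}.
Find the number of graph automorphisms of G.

10

Vertex 2 is the unique vertex of degree 5; the remaining 5 vertices each have degree 3 and induce a cycle, so G is the wheel on 6 vertices with hub 2. Every automorphism fixes the hub and acts on the rim 5-cycle, so Aut(G) ≅ Aut(C_5) = D_5 of order 10.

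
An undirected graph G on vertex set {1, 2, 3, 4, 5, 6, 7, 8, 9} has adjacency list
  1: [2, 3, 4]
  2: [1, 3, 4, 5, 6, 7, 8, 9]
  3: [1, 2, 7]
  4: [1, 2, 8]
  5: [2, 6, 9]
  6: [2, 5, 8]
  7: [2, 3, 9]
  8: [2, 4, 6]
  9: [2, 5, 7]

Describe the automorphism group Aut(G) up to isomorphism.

the dihedral group of order 16

Vertex 2 is the unique vertex of degree 8; the remaining 8 vertices each have degree 3 and induce a cycle, so G is the wheel on 9 vertices with hub 2. With the hub fixed, the remaining symmetry is that of the rim cycle C_8, giving the dihedral group D_8.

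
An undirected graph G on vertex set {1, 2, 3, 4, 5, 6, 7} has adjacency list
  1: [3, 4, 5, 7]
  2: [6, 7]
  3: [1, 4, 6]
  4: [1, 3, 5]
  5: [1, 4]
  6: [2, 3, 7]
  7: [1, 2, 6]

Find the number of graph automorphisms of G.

The degree sequence is [4, 2, 3, 3, 2, 3, 3]. Checking the degree-preserving permutations of the vertex set shows that none except the identity preserves every edge, so Aut(G) is trivial.

1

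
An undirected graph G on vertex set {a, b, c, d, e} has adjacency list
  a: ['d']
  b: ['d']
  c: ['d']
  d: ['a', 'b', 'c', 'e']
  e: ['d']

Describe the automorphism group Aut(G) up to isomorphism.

S_4

Vertex d has degree 4 and every other vertex has degree 1, so G is the star K_{1,4} with centre d. The 4 leaves are pairwise interchangeable while the centre is fixed, giving Aut(G) = S_4.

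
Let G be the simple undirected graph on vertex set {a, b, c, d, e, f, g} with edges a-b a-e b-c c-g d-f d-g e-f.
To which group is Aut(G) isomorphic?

Every vertex has degree 2 and the graph is connected, so G is the 7-cycle C_7. C_7 has 7 rotations and 7 reflections, so Aut(C_7) ≅ D_7 of order 14.

the dihedral group of order 14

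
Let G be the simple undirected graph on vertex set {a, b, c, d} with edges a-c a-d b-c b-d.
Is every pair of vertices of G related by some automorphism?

G is 2-regular and connected on 4 vertices, i.e. the cycle C_4. The automorphisms of the 4-cycle are exactly the symmetries of a regular 4-gon: the dihedral group D_4, |D_4| = 8. Under this action every vertex can be carried to every other, so G is vertex-transitive.

Yes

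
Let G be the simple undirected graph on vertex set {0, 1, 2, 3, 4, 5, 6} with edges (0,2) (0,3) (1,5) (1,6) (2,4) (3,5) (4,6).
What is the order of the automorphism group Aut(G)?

14

G is 2-regular and connected on 7 vertices, i.e. the cycle C_7. C_7 has 7 rotations and 7 reflections, so Aut(C_7) ≅ D_7 of order 14.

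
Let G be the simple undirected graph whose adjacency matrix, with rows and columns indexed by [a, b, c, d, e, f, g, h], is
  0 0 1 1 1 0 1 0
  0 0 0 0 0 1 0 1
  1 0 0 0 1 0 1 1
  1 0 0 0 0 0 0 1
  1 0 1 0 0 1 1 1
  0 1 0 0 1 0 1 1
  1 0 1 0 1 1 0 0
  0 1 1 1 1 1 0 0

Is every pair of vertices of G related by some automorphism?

Automorphisms preserve degree, but G has vertices of degree 2 and vertices of degree 5; no automorphism maps one to the other, so G is not vertex-transitive.

No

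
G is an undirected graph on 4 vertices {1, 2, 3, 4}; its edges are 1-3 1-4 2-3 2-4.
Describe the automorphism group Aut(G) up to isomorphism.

D_4

G is 2-regular and connected on 4 vertices, i.e. the cycle C_4. The automorphisms of the 4-cycle are exactly the symmetries of a regular 4-gon: the dihedral group D_4, |D_4| = 8.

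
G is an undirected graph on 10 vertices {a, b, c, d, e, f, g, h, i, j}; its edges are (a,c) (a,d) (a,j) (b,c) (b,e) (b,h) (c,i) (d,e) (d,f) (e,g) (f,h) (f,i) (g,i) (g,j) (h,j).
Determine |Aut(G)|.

G is 3-regular on 10 vertices with no triangles and no 4-cycles (girth 5): this is the Petersen graph. Viewing the Petersen graph as the Kneser graph K(5,2) — vertices are 2-subsets of {1,…,5}, edges join disjoint pairs — its automorphisms are exactly the permutations of the 5-element set, so Aut ≅ S_5 of order 120.

120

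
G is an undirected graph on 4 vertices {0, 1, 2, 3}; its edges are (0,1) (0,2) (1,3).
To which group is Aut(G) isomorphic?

C_2

The degree sequence is [2, 2, 1, 1]; the two degree-1 vertices 2 and 3 are the ends of a path, so G = P_4. The only nontrivial automorphism of a path is the end-to-end reflection, so Aut(G) ≅ Z_2.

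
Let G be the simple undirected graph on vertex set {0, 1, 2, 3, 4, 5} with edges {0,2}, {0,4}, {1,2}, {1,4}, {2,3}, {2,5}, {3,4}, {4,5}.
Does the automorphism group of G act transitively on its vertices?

No

Automorphisms preserve degree, but G has vertices of degree 2 and vertices of degree 4; no automorphism maps one to the other, so G is not vertex-transitive.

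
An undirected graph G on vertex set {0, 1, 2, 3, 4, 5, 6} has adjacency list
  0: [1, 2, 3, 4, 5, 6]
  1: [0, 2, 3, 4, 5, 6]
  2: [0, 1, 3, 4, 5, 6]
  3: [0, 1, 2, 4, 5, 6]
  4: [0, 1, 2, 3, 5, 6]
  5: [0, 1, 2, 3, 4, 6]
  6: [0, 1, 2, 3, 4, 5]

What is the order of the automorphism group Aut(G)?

5040

Every vertex has degree 6, so G is the complete graph K_7. Any permutation of the 7 vertices preserves K_7, so Aut(K_7) = S_7 of order 7! = 5040.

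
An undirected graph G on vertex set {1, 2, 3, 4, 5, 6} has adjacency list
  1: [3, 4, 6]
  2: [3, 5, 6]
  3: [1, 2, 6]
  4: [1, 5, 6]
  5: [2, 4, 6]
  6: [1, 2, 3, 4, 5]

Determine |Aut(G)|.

10

Vertex 6 is the unique vertex of degree 5; the remaining 5 vertices each have degree 3 and induce a cycle, so G is the wheel on 6 vertices with hub 6. Every automorphism fixes the hub and acts on the rim 5-cycle, so Aut(G) ≅ Aut(C_5) = D_5 of order 10.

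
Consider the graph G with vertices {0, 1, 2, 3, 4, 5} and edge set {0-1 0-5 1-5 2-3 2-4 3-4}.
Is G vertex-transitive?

G has two connected components, {0, 1, 5} and {2, 3, 4}; each is 2-regular, so G = C_3 ⊔ C_3. Aut of a disjoint union of two copies of C_3 is the wreath product D_3 ≀ Z_2, of order 2·6² = 72. Under this action every vertex can be carried to every other, so G is vertex-transitive.

Yes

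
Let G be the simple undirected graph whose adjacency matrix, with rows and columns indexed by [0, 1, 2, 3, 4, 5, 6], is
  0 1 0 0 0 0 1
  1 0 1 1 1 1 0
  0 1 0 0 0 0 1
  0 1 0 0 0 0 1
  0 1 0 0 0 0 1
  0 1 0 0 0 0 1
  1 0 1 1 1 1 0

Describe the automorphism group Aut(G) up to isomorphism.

S_5 × S_2

The vertices split by degree into {1, 6} (degree 5) and {0, 2, 3, 4, 5} (degree 2); every edge runs between the two parts, so G is the complete bipartite graph K_{2,5}. The parts have unequal sizes, so no automorphism swaps them; each part is permuted independently, giving S_5 × S_2 of order 5!·2! = 240.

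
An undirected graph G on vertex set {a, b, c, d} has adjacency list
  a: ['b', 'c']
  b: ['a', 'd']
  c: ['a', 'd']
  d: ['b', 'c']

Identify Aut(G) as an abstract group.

G is 2-regular and bipartite on 2^2 = 4 vertices with girth 4; it is the hypercube graph Q_2. Aut(Q_2) consists of the signed permutations of the 2 coordinate axes: 2! permutations times 2^2 sign flips, so |Aut| = 2^2·2! = 8.

D_4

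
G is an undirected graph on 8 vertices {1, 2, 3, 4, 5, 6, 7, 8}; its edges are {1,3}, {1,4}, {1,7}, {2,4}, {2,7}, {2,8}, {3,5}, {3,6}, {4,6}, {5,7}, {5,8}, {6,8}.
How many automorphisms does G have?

G is 3-regular and bipartite on 2^3 = 8 vertices with girth 4; it is the hypercube graph Q_3. Aut(Q_3) consists of the signed permutations of the 3 coordinate axes: 3! permutations times 2^3 sign flips, so |Aut| = 2^3·3! = 48.

48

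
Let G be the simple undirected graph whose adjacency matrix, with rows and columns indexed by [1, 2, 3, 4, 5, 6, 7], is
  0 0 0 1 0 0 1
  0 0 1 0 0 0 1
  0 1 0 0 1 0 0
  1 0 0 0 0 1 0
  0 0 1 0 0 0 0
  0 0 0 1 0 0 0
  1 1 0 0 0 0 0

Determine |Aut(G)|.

The degree sequence is [2, 2, 2, 2, 1, 1, 2]; the two degree-1 vertices 5 and 6 are the ends of a path, so G = P_7. The only nontrivial automorphism of a path is the end-to-end reflection, so Aut(G) ≅ Z_2.

2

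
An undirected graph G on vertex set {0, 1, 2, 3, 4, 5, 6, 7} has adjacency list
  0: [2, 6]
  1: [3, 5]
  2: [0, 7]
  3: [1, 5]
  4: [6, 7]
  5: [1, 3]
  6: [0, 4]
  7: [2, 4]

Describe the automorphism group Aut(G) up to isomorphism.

D_5 × D_3

G has two connected components, {0, 2, 4, 6, 7} and {1, 3, 5}; each is 2-regular, so G = C_5 ⊔ C_3. The components are non-isomorphic (different sizes), so Aut(G) = Aut(C_5) × Aut(C_3) = D_5 × D_3 of order 10·6 = 60.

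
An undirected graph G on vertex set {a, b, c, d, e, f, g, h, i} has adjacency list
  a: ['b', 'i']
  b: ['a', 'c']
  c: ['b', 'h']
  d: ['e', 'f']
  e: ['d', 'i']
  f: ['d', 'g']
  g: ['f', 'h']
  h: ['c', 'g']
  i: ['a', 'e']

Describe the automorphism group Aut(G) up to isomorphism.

the dihedral group of order 18

G is 2-regular and connected on 9 vertices, i.e. the cycle C_9. The automorphisms of the 9-cycle are exactly the symmetries of a regular 9-gon: the dihedral group D_9, |D_9| = 18.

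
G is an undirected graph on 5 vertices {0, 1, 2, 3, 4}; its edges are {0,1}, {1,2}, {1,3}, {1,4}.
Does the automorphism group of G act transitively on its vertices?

No

Vertex 1 is the only vertex of degree 4, so every automorphism fixes it; G is not vertex-transitive.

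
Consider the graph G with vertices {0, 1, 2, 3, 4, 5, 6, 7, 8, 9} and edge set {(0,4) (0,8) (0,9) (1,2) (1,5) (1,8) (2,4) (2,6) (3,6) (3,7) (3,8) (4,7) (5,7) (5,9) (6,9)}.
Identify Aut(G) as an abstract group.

the symmetric group S_5

G is 3-regular on 10 vertices with no triangles and no 4-cycles (girth 5): this is the Petersen graph. It is a classical fact that the Petersen graph has automorphism group S_5 (order 120), arising from its description as the Kneser graph K(5,2).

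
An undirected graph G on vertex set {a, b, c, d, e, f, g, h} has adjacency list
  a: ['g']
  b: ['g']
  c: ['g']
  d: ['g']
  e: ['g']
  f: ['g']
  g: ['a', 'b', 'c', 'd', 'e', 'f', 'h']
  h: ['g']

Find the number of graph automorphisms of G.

5040

Vertex g has degree 7 and every other vertex has degree 1, so G is the star K_{1,7} with centre g. The 7 leaves are pairwise interchangeable while the centre is fixed, giving Aut(G) = S_7.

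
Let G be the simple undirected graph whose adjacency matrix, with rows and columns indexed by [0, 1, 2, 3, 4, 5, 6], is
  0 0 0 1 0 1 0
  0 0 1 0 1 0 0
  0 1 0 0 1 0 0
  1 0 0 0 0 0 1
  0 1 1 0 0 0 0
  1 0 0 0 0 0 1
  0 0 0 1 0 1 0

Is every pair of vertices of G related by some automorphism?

G has two connected components, {0, 3, 5, 6} and {1, 2, 4}; each is 2-regular, so G = C_4 ⊔ C_3. The orbit of 0 under Aut(G) is {0, 3, 5, 6}, which does not contain 1, so G is not vertex-transitive.

No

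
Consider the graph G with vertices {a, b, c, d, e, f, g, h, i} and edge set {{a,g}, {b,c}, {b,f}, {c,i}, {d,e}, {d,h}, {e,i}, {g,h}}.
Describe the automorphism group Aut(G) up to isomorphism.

The degree sequence is [1, 2, 2, 2, 2, 1, 2, 2, 2]; the two degree-1 vertices a and f are the ends of a path, so G = P_9. A path has exactly one nontrivial symmetry — reversal — giving Aut(G) of order 2.

C_2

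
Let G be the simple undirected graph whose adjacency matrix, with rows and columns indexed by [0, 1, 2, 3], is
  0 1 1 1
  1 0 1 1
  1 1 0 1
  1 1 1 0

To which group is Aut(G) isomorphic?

All 4 vertices are pairwise adjacent: G = K_4. Every bijection on the vertex set is an automorphism of K_4; hence Aut(K_4) ≅ S_4, order 24.

S_4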